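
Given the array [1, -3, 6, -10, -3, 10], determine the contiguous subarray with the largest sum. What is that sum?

Using Kadane's algorithm on [1, -3, 6, -10, -3, 10]:

Scanning through the array:
Position 1 (value -3): max_ending_here = -2, max_so_far = 1
Position 2 (value 6): max_ending_here = 6, max_so_far = 6
Position 3 (value -10): max_ending_here = -4, max_so_far = 6
Position 4 (value -3): max_ending_here = -3, max_so_far = 6
Position 5 (value 10): max_ending_here = 10, max_so_far = 10

Maximum subarray: [10]
Maximum sum: 10

The maximum subarray is [10] with sum 10. This subarray runs from index 5 to index 5.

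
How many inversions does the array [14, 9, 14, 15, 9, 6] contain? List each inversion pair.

Finding inversions in [14, 9, 14, 15, 9, 6]:

(0, 1): arr[0]=14 > arr[1]=9
(0, 4): arr[0]=14 > arr[4]=9
(0, 5): arr[0]=14 > arr[5]=6
(1, 5): arr[1]=9 > arr[5]=6
(2, 4): arr[2]=14 > arr[4]=9
(2, 5): arr[2]=14 > arr[5]=6
(3, 4): arr[3]=15 > arr[4]=9
(3, 5): arr[3]=15 > arr[5]=6
(4, 5): arr[4]=9 > arr[5]=6

Total inversions: 9

The array has 9 inversion(s): (0,1), (0,4), (0,5), (1,5), (2,4), (2,5), (3,4), (3,5), (4,5). Each pair (i,j) satisfies i < j and arr[i] > arr[j].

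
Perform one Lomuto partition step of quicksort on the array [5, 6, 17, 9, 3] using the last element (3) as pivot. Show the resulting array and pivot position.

Lomuto partition with pivot = 3:

Initial array: [5, 6, 17, 9, 3]

arr[0]=5 > 3: no swap
arr[1]=6 > 3: no swap
arr[2]=17 > 3: no swap
arr[3]=9 > 3: no swap

Place pivot at position 0: [3, 6, 17, 9, 5]
Pivot position: 0

After partitioning with pivot 3, the array becomes [3, 6, 17, 9, 5]. The pivot is placed at index 0. All elements to the left of the pivot are <= 3, and all elements to the right are > 3.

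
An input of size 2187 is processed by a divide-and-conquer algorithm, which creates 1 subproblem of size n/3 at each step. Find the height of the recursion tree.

For divide and conquer with division factor 3:

Problem sizes at each level:
Level 0: 2187
Level 1: 729
Level 2: 243
Level 3: 81
Level 4: 27
Level 5: 9
Level 6: 3
Level 7: 1

The root is level 0 and the size-1 base case is level 7 (the tree spans levels 0 through 7, i.e. 8 levels counting the root), so the depth is the number of divisions: log_3(2187) = 7

The recursion tree depth is log_3(2187) = 7. At each level, the problem size is divided by 3, so it takes 7 divisions to reduce to a base case of size 1. The algorithm makes 1 recursive call at each level.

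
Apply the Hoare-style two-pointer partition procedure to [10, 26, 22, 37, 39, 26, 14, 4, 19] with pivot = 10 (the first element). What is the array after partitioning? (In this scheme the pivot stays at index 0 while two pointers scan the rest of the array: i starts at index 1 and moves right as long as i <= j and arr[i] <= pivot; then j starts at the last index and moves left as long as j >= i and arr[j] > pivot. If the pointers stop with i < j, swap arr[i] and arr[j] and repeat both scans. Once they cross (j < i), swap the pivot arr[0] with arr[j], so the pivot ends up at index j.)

Hoare-style two-pointer partition with pivot = 10:

Initial array: [10, 26, 22, 37, 39, 26, 14, 4, 19]

Pointers start at i = 1, j = 8.
i stops at index 1 (arr[1]=26 > 10), j stops at index 7 (arr[7]=4 <= 10): swap arr[1] and arr[7], array becomes [10, 4, 22, 37, 39, 26, 14, 26, 19]
i ends at 2, j ends at 1: the pointers have crossed (j < i), so scanning stops.

Swap pivot arr[0] with arr[1] to place pivot at position 1: [4, 10, 22, 37, 39, 26, 14, 26, 19]
Pivot position: 1

After partitioning with pivot 10, the array becomes [4, 10, 22, 37, 39, 26, 14, 26, 19]. The pivot is placed at index 1. All elements to the left of the pivot are <= 10, and all elements to the right are > 10.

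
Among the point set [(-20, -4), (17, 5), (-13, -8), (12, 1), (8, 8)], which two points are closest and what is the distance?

Computing all pairwise distances among 5 points:

d((-20, -4), (17, 5)) = 38.0789
d((-20, -4), (-13, -8)) = 8.0623
d((-20, -4), (12, 1)) = 32.3883
d((-20, -4), (8, 8)) = 30.4631
d((17, 5), (-13, -8)) = 32.6956
d((17, 5), (12, 1)) = 6.4031 <-- minimum
d((17, 5), (8, 8)) = 9.4868
d((-13, -8), (12, 1)) = 26.5707
d((-13, -8), (8, 8)) = 26.4008
d((12, 1), (8, 8)) = 8.0623

Closest pair: (17, 5) and (12, 1) with distance 6.4031

The closest pair is (17, 5) and (12, 1) with Euclidean distance 6.4031. For 5 points, brute-force pairwise comparison is shown above. For large n, the divide-and-conquer algorithm (sort by x, recurse on halves, check the dividing strip) achieves O(n log n).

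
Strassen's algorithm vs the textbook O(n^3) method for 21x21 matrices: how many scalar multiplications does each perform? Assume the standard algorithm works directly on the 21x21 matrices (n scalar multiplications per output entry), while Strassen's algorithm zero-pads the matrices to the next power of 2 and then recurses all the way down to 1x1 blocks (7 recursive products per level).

Matrix multiplication for 21x21 matrices:

Strassen's algorithm requires power-of-2 dimensions. Pad 21x21 to 32x32 (next power of 2).

Standard algorithm: 21^3 = 9261 multiplications
Strassen's algorithm: 7^(log2(32)) = 7^5 = 16807 multiplications
Difference: 9261 - 16807 = -7546 (Strassen uses MORE here due to padding overhead — for small or just-over-power-of-2 n, padding can outweigh the per-level savings)

Standard: 9261 multiplications (21^3). Strassen: 16807 multiplications (7^5, after padding to 32x32). Strassen reduces 8 recursive multiplications to 7 at each level.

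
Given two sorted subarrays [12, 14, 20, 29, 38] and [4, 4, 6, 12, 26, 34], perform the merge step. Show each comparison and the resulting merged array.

Merging process:

Compare 12 vs 4: take 4 from right. Merged: [4]
Compare 12 vs 4: take 4 from right. Merged: [4, 4]
Compare 12 vs 6: take 6 from right. Merged: [4, 4, 6]
Compare 12 vs 12: take 12 from left. Merged: [4, 4, 6, 12]
Compare 14 vs 12: take 12 from right. Merged: [4, 4, 6, 12, 12]
Compare 14 vs 26: take 14 from left. Merged: [4, 4, 6, 12, 12, 14]
Compare 20 vs 26: take 20 from left. Merged: [4, 4, 6, 12, 12, 14, 20]
Compare 29 vs 26: take 26 from right. Merged: [4, 4, 6, 12, 12, 14, 20, 26]
Compare 29 vs 34: take 29 from left. Merged: [4, 4, 6, 12, 12, 14, 20, 26, 29]
Compare 38 vs 34: take 34 from right. Merged: [4, 4, 6, 12, 12, 14, 20, 26, 29, 34]
Append remaining from left: [38]. Merged: [4, 4, 6, 12, 12, 14, 20, 26, 29, 34, 38]

Final merged array: [4, 4, 6, 12, 12, 14, 20, 26, 29, 34, 38]
Total comparisons: 10

The merged array is [4, 4, 6, 12, 12, 14, 20, 26, 29, 34, 38], requiring 10 comparisons. The merge step runs in O(n) time where n is the total number of elements.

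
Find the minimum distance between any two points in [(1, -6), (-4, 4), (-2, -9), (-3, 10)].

Computing all pairwise distances among 4 points:

d((1, -6), (-4, 4)) = 11.1803
d((1, -6), (-2, -9)) = 4.2426 <-- minimum
d((1, -6), (-3, 10)) = 16.4924
d((-4, 4), (-2, -9)) = 13.1529
d((-4, 4), (-3, 10)) = 6.0828
d((-2, -9), (-3, 10)) = 19.0263

Closest pair: (1, -6) and (-2, -9) with distance 4.2426

The closest pair is (1, -6) and (-2, -9) with Euclidean distance 4.2426. For 4 points, brute-force pairwise comparison is shown above. For large n, the divide-and-conquer algorithm (sort by x, recurse on halves, check the dividing strip) achieves O(n log n).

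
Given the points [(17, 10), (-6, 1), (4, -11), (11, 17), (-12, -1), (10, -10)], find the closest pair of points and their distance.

Computing all pairwise distances among 6 points:

d((17, 10), (-6, 1)) = 24.6982
d((17, 10), (4, -11)) = 24.6982
d((17, 10), (11, 17)) = 9.2195
d((17, 10), (-12, -1)) = 31.0161
d((17, 10), (10, -10)) = 21.1896
d((-6, 1), (4, -11)) = 15.6205
d((-6, 1), (11, 17)) = 23.3452
d((-6, 1), (-12, -1)) = 6.3246
d((-6, 1), (10, -10)) = 19.4165
d((4, -11), (11, 17)) = 28.8617
d((4, -11), (-12, -1)) = 18.868
d((4, -11), (10, -10)) = 6.0828 <-- minimum
d((11, 17), (-12, -1)) = 29.2062
d((11, 17), (10, -10)) = 27.0185
d((-12, -1), (10, -10)) = 23.7697

Closest pair: (4, -11) and (10, -10) with distance 6.0828

The closest pair is (4, -11) and (10, -10) with Euclidean distance 6.0828. For 6 points, brute-force pairwise comparison is shown above. For large n, the divide-and-conquer algorithm (sort by x, recurse on halves, check the dividing strip) achieves O(n log n).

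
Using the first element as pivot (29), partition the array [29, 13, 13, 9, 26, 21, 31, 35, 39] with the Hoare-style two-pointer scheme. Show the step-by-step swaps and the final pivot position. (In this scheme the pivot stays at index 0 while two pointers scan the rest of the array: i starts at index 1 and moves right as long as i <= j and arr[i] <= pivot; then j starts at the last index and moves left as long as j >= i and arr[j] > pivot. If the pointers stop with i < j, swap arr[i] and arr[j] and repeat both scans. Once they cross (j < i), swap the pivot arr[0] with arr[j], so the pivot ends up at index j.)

Hoare-style two-pointer partition with pivot = 29:

Initial array: [29, 13, 13, 9, 26, 21, 31, 35, 39]

Pointers start at i = 1, j = 8.
i ends at 6, j ends at 5: the pointers have crossed (j < i), so scanning stops.

Swap pivot arr[0] with arr[5] to place pivot at position 5: [21, 13, 13, 9, 26, 29, 31, 35, 39]
Pivot position: 5

After partitioning with pivot 29, the array becomes [21, 13, 13, 9, 26, 29, 31, 35, 39]. The pivot is placed at index 5. All elements to the left of the pivot are <= 29, and all elements to the right are > 29.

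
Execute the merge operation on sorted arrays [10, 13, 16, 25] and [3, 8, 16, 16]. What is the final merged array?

Merging process:

Compare 10 vs 3: take 3 from right. Merged: [3]
Compare 10 vs 8: take 8 from right. Merged: [3, 8]
Compare 10 vs 16: take 10 from left. Merged: [3, 8, 10]
Compare 13 vs 16: take 13 from left. Merged: [3, 8, 10, 13]
Compare 16 vs 16: take 16 from left. Merged: [3, 8, 10, 13, 16]
Compare 25 vs 16: take 16 from right. Merged: [3, 8, 10, 13, 16, 16]
Compare 25 vs 16: take 16 from right. Merged: [3, 8, 10, 13, 16, 16, 16]
Append remaining from left: [25]. Merged: [3, 8, 10, 13, 16, 16, 16, 25]

Final merged array: [3, 8, 10, 13, 16, 16, 16, 25]
Total comparisons: 7

The merged array is [3, 8, 10, 13, 16, 16, 16, 25], requiring 7 comparisons. The merge step runs in O(n) time where n is the total number of elements.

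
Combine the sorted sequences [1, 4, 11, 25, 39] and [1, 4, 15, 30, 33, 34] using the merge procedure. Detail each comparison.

Merging process:

Compare 1 vs 1: take 1 from left. Merged: [1]
Compare 4 vs 1: take 1 from right. Merged: [1, 1]
Compare 4 vs 4: take 4 from left. Merged: [1, 1, 4]
Compare 11 vs 4: take 4 from right. Merged: [1, 1, 4, 4]
Compare 11 vs 15: take 11 from left. Merged: [1, 1, 4, 4, 11]
Compare 25 vs 15: take 15 from right. Merged: [1, 1, 4, 4, 11, 15]
Compare 25 vs 30: take 25 from left. Merged: [1, 1, 4, 4, 11, 15, 25]
Compare 39 vs 30: take 30 from right. Merged: [1, 1, 4, 4, 11, 15, 25, 30]
Compare 39 vs 33: take 33 from right. Merged: [1, 1, 4, 4, 11, 15, 25, 30, 33]
Compare 39 vs 34: take 34 from right. Merged: [1, 1, 4, 4, 11, 15, 25, 30, 33, 34]
Append remaining from left: [39]. Merged: [1, 1, 4, 4, 11, 15, 25, 30, 33, 34, 39]

Final merged array: [1, 1, 4, 4, 11, 15, 25, 30, 33, 34, 39]
Total comparisons: 10

The merged array is [1, 1, 4, 4, 11, 15, 25, 30, 33, 34, 39], requiring 10 comparisons. The merge step runs in O(n) time where n is the total number of elements.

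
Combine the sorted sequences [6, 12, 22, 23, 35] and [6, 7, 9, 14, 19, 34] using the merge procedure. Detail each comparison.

Merging process:

Compare 6 vs 6: take 6 from left. Merged: [6]
Compare 12 vs 6: take 6 from right. Merged: [6, 6]
Compare 12 vs 7: take 7 from right. Merged: [6, 6, 7]
Compare 12 vs 9: take 9 from right. Merged: [6, 6, 7, 9]
Compare 12 vs 14: take 12 from left. Merged: [6, 6, 7, 9, 12]
Compare 22 vs 14: take 14 from right. Merged: [6, 6, 7, 9, 12, 14]
Compare 22 vs 19: take 19 from right. Merged: [6, 6, 7, 9, 12, 14, 19]
Compare 22 vs 34: take 22 from left. Merged: [6, 6, 7, 9, 12, 14, 19, 22]
Compare 23 vs 34: take 23 from left. Merged: [6, 6, 7, 9, 12, 14, 19, 22, 23]
Compare 35 vs 34: take 34 from right. Merged: [6, 6, 7, 9, 12, 14, 19, 22, 23, 34]
Append remaining from left: [35]. Merged: [6, 6, 7, 9, 12, 14, 19, 22, 23, 34, 35]

Final merged array: [6, 6, 7, 9, 12, 14, 19, 22, 23, 34, 35]
Total comparisons: 10

The merged array is [6, 6, 7, 9, 12, 14, 19, 22, 23, 34, 35], requiring 10 comparisons. The merge step runs in O(n) time where n is the total number of elements.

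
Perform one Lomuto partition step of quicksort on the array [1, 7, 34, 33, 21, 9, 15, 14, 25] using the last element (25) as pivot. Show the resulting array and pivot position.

Lomuto partition with pivot = 25:

Initial array: [1, 7, 34, 33, 21, 9, 15, 14, 25]

arr[0]=1 <= 25: swap with position 0, array becomes [1, 7, 34, 33, 21, 9, 15, 14, 25]
arr[1]=7 <= 25: swap with position 1, array becomes [1, 7, 34, 33, 21, 9, 15, 14, 25]
arr[2]=34 > 25: no swap
arr[3]=33 > 25: no swap
arr[4]=21 <= 25: swap with position 2, array becomes [1, 7, 21, 33, 34, 9, 15, 14, 25]
arr[5]=9 <= 25: swap with position 3, array becomes [1, 7, 21, 9, 34, 33, 15, 14, 25]
arr[6]=15 <= 25: swap with position 4, array becomes [1, 7, 21, 9, 15, 33, 34, 14, 25]
arr[7]=14 <= 25: swap with position 5, array becomes [1, 7, 21, 9, 15, 14, 34, 33, 25]

Place pivot at position 6: [1, 7, 21, 9, 15, 14, 25, 33, 34]
Pivot position: 6

After partitioning with pivot 25, the array becomes [1, 7, 21, 9, 15, 14, 25, 33, 34]. The pivot is placed at index 6. All elements to the left of the pivot are <= 25, and all elements to the right are > 25.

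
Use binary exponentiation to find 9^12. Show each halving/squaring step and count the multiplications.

Computing 9^12 by squaring (build up from 9^1; each line after the first costs one multiplication):

9^1 = 9
9^2 = (9^1)^2 = 9^2 = 81
9^3 = 9 * 9^2 = 9 * 81 = 729
9^6 = (9^3)^2 = 729^2 = 531441
9^12 = (9^6)^2 = 531441^2 = 282429536481

Result: 282429536481
Multiplications needed: 4 (4 lines after 9^1)

9^12 = 282429536481. Using exponentiation by squaring, this requires 4 multiplications. The key idea: if the exponent is even, square the half-power; if odd, multiply by the base once.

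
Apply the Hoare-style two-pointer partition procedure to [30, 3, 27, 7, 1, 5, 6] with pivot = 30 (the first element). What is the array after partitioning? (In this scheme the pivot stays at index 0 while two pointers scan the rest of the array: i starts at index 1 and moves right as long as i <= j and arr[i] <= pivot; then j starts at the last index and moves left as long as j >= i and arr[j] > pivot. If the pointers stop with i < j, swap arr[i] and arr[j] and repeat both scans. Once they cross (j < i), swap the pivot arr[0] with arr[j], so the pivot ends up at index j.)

Hoare-style two-pointer partition with pivot = 30:

Initial array: [30, 3, 27, 7, 1, 5, 6]

Pointers start at i = 1, j = 6.
i ends at 7, j ends at 6: the pointers have crossed (j < i), so scanning stops.

Swap pivot arr[0] with arr[6] to place pivot at position 6: [6, 3, 27, 7, 1, 5, 30]
Pivot position: 6

After partitioning with pivot 30, the array becomes [6, 3, 27, 7, 1, 5, 30]. The pivot is placed at index 6. All elements to the left of the pivot are <= 30, and all elements to the right are > 30.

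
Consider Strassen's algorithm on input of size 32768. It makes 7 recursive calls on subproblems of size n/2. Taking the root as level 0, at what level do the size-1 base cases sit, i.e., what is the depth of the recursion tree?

For divide and conquer with division factor 2:

Problem sizes at each level:
Level 0: 32768
Level 1: 16384
Level 2: 8192
Level 3: 4096
Level 4: 2048
Level 5: 1024
Level 6: 512
Level 7: 256
Level 8: 128
Level 9: 64
Level 10: 32
Level 11: 16
Level 12: 8
Level 13: 4
Level 14: 2
Level 15: 1

The root is level 0 and the size-1 base case is level 15 (the tree spans levels 0 through 15, i.e. 16 levels counting the root), so the depth is the number of divisions: log_2(32768) = 15

The recursion tree depth is log_2(32768) = 15. At each level, the problem size is divided by 2, so it takes 15 divisions to reduce to a base case of size 1. The algorithm makes 7 recursive calls at each level.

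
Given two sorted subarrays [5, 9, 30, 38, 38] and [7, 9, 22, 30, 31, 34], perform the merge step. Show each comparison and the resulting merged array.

Merging process:

Compare 5 vs 7: take 5 from left. Merged: [5]
Compare 9 vs 7: take 7 from right. Merged: [5, 7]
Compare 9 vs 9: take 9 from left. Merged: [5, 7, 9]
Compare 30 vs 9: take 9 from right. Merged: [5, 7, 9, 9]
Compare 30 vs 22: take 22 from right. Merged: [5, 7, 9, 9, 22]
Compare 30 vs 30: take 30 from left. Merged: [5, 7, 9, 9, 22, 30]
Compare 38 vs 30: take 30 from right. Merged: [5, 7, 9, 9, 22, 30, 30]
Compare 38 vs 31: take 31 from right. Merged: [5, 7, 9, 9, 22, 30, 30, 31]
Compare 38 vs 34: take 34 from right. Merged: [5, 7, 9, 9, 22, 30, 30, 31, 34]
Append remaining from left: [38, 38]. Merged: [5, 7, 9, 9, 22, 30, 30, 31, 34, 38, 38]

Final merged array: [5, 7, 9, 9, 22, 30, 30, 31, 34, 38, 38]
Total comparisons: 9

The merged array is [5, 7, 9, 9, 22, 30, 30, 31, 34, 38, 38], requiring 9 comparisons. The merge step runs in O(n) time where n is the total number of elements.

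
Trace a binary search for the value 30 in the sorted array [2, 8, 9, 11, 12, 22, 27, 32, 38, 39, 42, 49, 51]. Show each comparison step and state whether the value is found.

Binary search for 30 in [2, 8, 9, 11, 12, 22, 27, 32, 38, 39, 42, 49, 51]:

lo=0, hi=12, mid=6, arr[mid]=27 -> 27 < 30, search right half
lo=7, hi=12, mid=9, arr[mid]=39 -> 39 > 30, search left half
lo=7, hi=8, mid=7, arr[mid]=32 -> 32 > 30, search left half
lo=7 > hi=6, target 30 not found

Binary search determines that 30 is not in the array after 3 comparisons. The search space was exhausted without finding the target.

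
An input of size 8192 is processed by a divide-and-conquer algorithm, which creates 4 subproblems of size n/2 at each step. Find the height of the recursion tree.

For divide and conquer with division factor 2:

Problem sizes at each level:
Level 0: 8192
Level 1: 4096
Level 2: 2048
Level 3: 1024
Level 4: 512
Level 5: 256
Level 6: 128
Level 7: 64
Level 8: 32
Level 9: 16
Level 10: 8
Level 11: 4
Level 12: 2
Level 13: 1

The root is level 0 and the size-1 base case is level 13 (the tree spans levels 0 through 13, i.e. 14 levels counting the root), so the depth is the number of divisions: log_2(8192) = 13

The recursion tree depth is log_2(8192) = 13. At each level, the problem size is divided by 2, so it takes 13 divisions to reduce to a base case of size 1. The algorithm makes 4 recursive calls at each level.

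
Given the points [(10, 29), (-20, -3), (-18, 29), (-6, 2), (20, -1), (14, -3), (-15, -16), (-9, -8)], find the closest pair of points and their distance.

Computing all pairwise distances among 8 points:

d((10, 29), (-20, -3)) = 43.8634
d((10, 29), (-18, 29)) = 28.0
d((10, 29), (-6, 2)) = 31.3847
d((10, 29), (20, -1)) = 31.6228
d((10, 29), (14, -3)) = 32.249
d((10, 29), (-15, -16)) = 51.4782
d((10, 29), (-9, -8)) = 41.5933
d((-20, -3), (-18, 29)) = 32.0624
d((-20, -3), (-6, 2)) = 14.8661
d((-20, -3), (20, -1)) = 40.05
d((-20, -3), (14, -3)) = 34.0
d((-20, -3), (-15, -16)) = 13.9284
d((-20, -3), (-9, -8)) = 12.083
d((-18, 29), (-6, 2)) = 29.5466
d((-18, 29), (20, -1)) = 48.4149
d((-18, 29), (14, -3)) = 45.2548
d((-18, 29), (-15, -16)) = 45.0999
d((-18, 29), (-9, -8)) = 38.0789
d((-6, 2), (20, -1)) = 26.1725
d((-6, 2), (14, -3)) = 20.6155
d((-6, 2), (-15, -16)) = 20.1246
d((-6, 2), (-9, -8)) = 10.4403
d((20, -1), (14, -3)) = 6.3246 <-- minimum
d((20, -1), (-15, -16)) = 38.0789
d((20, -1), (-9, -8)) = 29.8329
d((14, -3), (-15, -16)) = 31.7805
d((14, -3), (-9, -8)) = 23.5372
d((-15, -16), (-9, -8)) = 10.0

Closest pair: (20, -1) and (14, -3) with distance 6.3246

The closest pair is (20, -1) and (14, -3) with Euclidean distance 6.3246. For 8 points, brute-force pairwise comparison is shown above. For large n, the divide-and-conquer algorithm (sort by x, recurse on halves, check the dividing strip) achieves O(n log n).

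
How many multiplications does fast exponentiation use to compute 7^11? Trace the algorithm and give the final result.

Computing 7^11 by squaring (build up from 7^1; each line after the first costs one multiplication):

7^1 = 7
7^2 = (7^1)^2 = 7^2 = 49
7^4 = (7^2)^2 = 49^2 = 2401
7^5 = 7 * 7^4 = 7 * 2401 = 16807
7^10 = (7^5)^2 = 16807^2 = 282475249
7^11 = 7 * 7^10 = 7 * 282475249 = 1977326743

Result: 1977326743
Multiplications needed: 5 (5 lines after 7^1)

7^11 = 1977326743. Using exponentiation by squaring, this requires 5 multiplications. The key idea: if the exponent is even, square the half-power; if odd, multiply by the base once.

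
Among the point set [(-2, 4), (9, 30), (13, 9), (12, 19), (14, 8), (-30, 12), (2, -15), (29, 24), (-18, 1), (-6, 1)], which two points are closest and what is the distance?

Computing all pairwise distances among 10 points:

d((-2, 4), (9, 30)) = 28.2312
d((-2, 4), (13, 9)) = 15.8114
d((-2, 4), (12, 19)) = 20.5183
d((-2, 4), (14, 8)) = 16.4924
d((-2, 4), (-30, 12)) = 29.1204
d((-2, 4), (2, -15)) = 19.4165
d((-2, 4), (29, 24)) = 36.8917
d((-2, 4), (-18, 1)) = 16.2788
d((-2, 4), (-6, 1)) = 5.0
d((9, 30), (13, 9)) = 21.3776
d((9, 30), (12, 19)) = 11.4018
d((9, 30), (14, 8)) = 22.561
d((9, 30), (-30, 12)) = 42.9535
d((9, 30), (2, -15)) = 45.5412
d((9, 30), (29, 24)) = 20.8806
d((9, 30), (-18, 1)) = 39.6232
d((9, 30), (-6, 1)) = 32.6497
d((13, 9), (12, 19)) = 10.0499
d((13, 9), (14, 8)) = 1.4142 <-- minimum
d((13, 9), (-30, 12)) = 43.1045
d((13, 9), (2, -15)) = 26.4008
d((13, 9), (29, 24)) = 21.9317
d((13, 9), (-18, 1)) = 32.0156
d((13, 9), (-6, 1)) = 20.6155
d((12, 19), (14, 8)) = 11.1803
d((12, 19), (-30, 12)) = 42.5793
d((12, 19), (2, -15)) = 35.4401
d((12, 19), (29, 24)) = 17.72
d((12, 19), (-18, 1)) = 34.9857
d((12, 19), (-6, 1)) = 25.4558
d((14, 8), (-30, 12)) = 44.1814
d((14, 8), (2, -15)) = 25.9422
d((14, 8), (29, 24)) = 21.9317
d((14, 8), (-18, 1)) = 32.7567
d((14, 8), (-6, 1)) = 21.1896
d((-30, 12), (2, -15)) = 41.8688
d((-30, 12), (29, 24)) = 60.208
d((-30, 12), (-18, 1)) = 16.2788
d((-30, 12), (-6, 1)) = 26.4008
d((2, -15), (29, 24)) = 47.4342
d((2, -15), (-18, 1)) = 25.6125
d((2, -15), (-6, 1)) = 17.8885
d((29, 24), (-18, 1)) = 52.3259
d((29, 24), (-6, 1)) = 41.8808
d((-18, 1), (-6, 1)) = 12.0

Closest pair: (13, 9) and (14, 8) with distance 1.4142

The closest pair is (13, 9) and (14, 8) with Euclidean distance 1.4142. For 10 points, brute-force pairwise comparison is shown above. For large n, the divide-and-conquer algorithm (sort by x, recurse on halves, check the dividing strip) achieves O(n log n).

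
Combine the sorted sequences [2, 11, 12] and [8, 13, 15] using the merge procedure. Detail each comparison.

Merging process:

Compare 2 vs 8: take 2 from left. Merged: [2]
Compare 11 vs 8: take 8 from right. Merged: [2, 8]
Compare 11 vs 13: take 11 from left. Merged: [2, 8, 11]
Compare 12 vs 13: take 12 from left. Merged: [2, 8, 11, 12]
Append remaining from right: [13, 15]. Merged: [2, 8, 11, 12, 13, 15]

Final merged array: [2, 8, 11, 12, 13, 15]
Total comparisons: 4

The merged array is [2, 8, 11, 12, 13, 15], requiring 4 comparisons. The merge step runs in O(n) time where n is the total number of elements.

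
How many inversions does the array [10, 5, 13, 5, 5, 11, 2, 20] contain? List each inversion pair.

Finding inversions in [10, 5, 13, 5, 5, 11, 2, 20]:

(0, 1): arr[0]=10 > arr[1]=5
(0, 3): arr[0]=10 > arr[3]=5
(0, 4): arr[0]=10 > arr[4]=5
(0, 6): arr[0]=10 > arr[6]=2
(1, 6): arr[1]=5 > arr[6]=2
(2, 3): arr[2]=13 > arr[3]=5
(2, 4): arr[2]=13 > arr[4]=5
(2, 5): arr[2]=13 > arr[5]=11
(2, 6): arr[2]=13 > arr[6]=2
(3, 6): arr[3]=5 > arr[6]=2
(4, 6): arr[4]=5 > arr[6]=2
(5, 6): arr[5]=11 > arr[6]=2

Total inversions: 12

The array has 12 inversion(s): (0,1), (0,3), (0,4), (0,6), (1,6), (2,3), (2,4), (2,5), (2,6), (3,6), (4,6), (5,6). Each pair (i,j) satisfies i < j and arr[i] > arr[j].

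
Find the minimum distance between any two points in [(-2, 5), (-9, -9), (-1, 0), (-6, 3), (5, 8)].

Computing all pairwise distances among 5 points:

d((-2, 5), (-9, -9)) = 15.6525
d((-2, 5), (-1, 0)) = 5.099
d((-2, 5), (-6, 3)) = 4.4721 <-- minimum
d((-2, 5), (5, 8)) = 7.6158
d((-9, -9), (-1, 0)) = 12.0416
d((-9, -9), (-6, 3)) = 12.3693
d((-9, -9), (5, 8)) = 22.0227
d((-1, 0), (-6, 3)) = 5.831
d((-1, 0), (5, 8)) = 10.0
d((-6, 3), (5, 8)) = 12.083

Closest pair: (-2, 5) and (-6, 3) with distance 4.4721

The closest pair is (-2, 5) and (-6, 3) with Euclidean distance 4.4721. For 5 points, brute-force pairwise comparison is shown above. For large n, the divide-and-conquer algorithm (sort by x, recurse on halves, check the dividing strip) achieves O(n log n).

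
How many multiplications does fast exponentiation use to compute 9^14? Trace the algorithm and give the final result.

Computing 9^14 by squaring (build up from 9^1; each line after the first costs one multiplication):

9^1 = 9
9^2 = (9^1)^2 = 9^2 = 81
9^3 = 9 * 9^2 = 9 * 81 = 729
9^6 = (9^3)^2 = 729^2 = 531441
9^7 = 9 * 9^6 = 9 * 531441 = 4782969
9^14 = (9^7)^2 = 4782969^2 = 22876792454961

Result: 22876792454961
Multiplications needed: 5 (5 lines after 9^1)

9^14 = 22876792454961. Using exponentiation by squaring, this requires 5 multiplications. The key idea: if the exponent is even, square the half-power; if odd, multiply by the base once.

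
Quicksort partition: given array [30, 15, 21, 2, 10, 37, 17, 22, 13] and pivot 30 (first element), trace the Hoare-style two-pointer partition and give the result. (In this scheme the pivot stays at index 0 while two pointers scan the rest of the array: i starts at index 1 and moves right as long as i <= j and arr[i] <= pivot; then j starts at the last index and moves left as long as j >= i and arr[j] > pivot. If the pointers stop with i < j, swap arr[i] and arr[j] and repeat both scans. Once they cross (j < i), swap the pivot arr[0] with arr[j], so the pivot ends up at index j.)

Hoare-style two-pointer partition with pivot = 30:

Initial array: [30, 15, 21, 2, 10, 37, 17, 22, 13]

Pointers start at i = 1, j = 8.
i stops at index 5 (arr[5]=37 > 30), j stops at index 8 (arr[8]=13 <= 30): swap arr[5] and arr[8], array becomes [30, 15, 21, 2, 10, 13, 17, 22, 37]
i ends at 8, j ends at 7: the pointers have crossed (j < i), so scanning stops.

Swap pivot arr[0] with arr[7] to place pivot at position 7: [22, 15, 21, 2, 10, 13, 17, 30, 37]
Pivot position: 7

After partitioning with pivot 30, the array becomes [22, 15, 21, 2, 10, 13, 17, 30, 37]. The pivot is placed at index 7. All elements to the left of the pivot are <= 30, and all elements to the right are > 30.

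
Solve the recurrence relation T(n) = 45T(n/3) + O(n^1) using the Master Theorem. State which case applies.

Master Theorem for T(n) = 45T(n/3) + O(n^1):

a = 45, b = 3, c = 1
log_b(a) = log_3(45) = 3.4650

Case 1: c = 1 < log_3(45) = 3.4650
T(n) = O(n^(log_3 45))

For T(n) = 45T(n/3) + O(n^1): log_3(45) = 3.4650. This is Case 1 of the Master Theorem (c < log_b(a), work dominated by leaves), giving O(n^(log_3 45)).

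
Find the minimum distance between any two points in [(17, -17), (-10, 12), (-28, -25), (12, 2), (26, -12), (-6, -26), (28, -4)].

Computing all pairwise distances among 7 points:

d((17, -17), (-10, 12)) = 39.6232
d((17, -17), (-28, -25)) = 45.7056
d((17, -17), (12, 2)) = 19.6469
d((17, -17), (26, -12)) = 10.2956
d((17, -17), (-6, -26)) = 24.6982
d((17, -17), (28, -4)) = 17.0294
d((-10, 12), (-28, -25)) = 41.1461
d((-10, 12), (12, 2)) = 24.1661
d((-10, 12), (26, -12)) = 43.2666
d((-10, 12), (-6, -26)) = 38.2099
d((-10, 12), (28, -4)) = 41.2311
d((-28, -25), (12, 2)) = 48.2597
d((-28, -25), (26, -12)) = 55.5428
d((-28, -25), (-6, -26)) = 22.0227
d((-28, -25), (28, -4)) = 59.808
d((12, 2), (26, -12)) = 19.799
d((12, 2), (-6, -26)) = 33.2866
d((12, 2), (28, -4)) = 17.088
d((26, -12), (-6, -26)) = 34.9285
d((26, -12), (28, -4)) = 8.2462 <-- minimum
d((-6, -26), (28, -4)) = 40.4969

Closest pair: (26, -12) and (28, -4) with distance 8.2462

The closest pair is (26, -12) and (28, -4) with Euclidean distance 8.2462. For 7 points, brute-force pairwise comparison is shown above. For large n, the divide-and-conquer algorithm (sort by x, recurse on halves, check the dividing strip) achieves O(n log n).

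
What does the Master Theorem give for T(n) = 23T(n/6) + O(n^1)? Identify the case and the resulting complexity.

Master Theorem for T(n) = 23T(n/6) + O(n^1):

a = 23, b = 6, c = 1
log_b(a) = log_6(23) = 1.7500

Case 1: c = 1 < log_6(23) = 1.7500
T(n) = O(n^(log_6 23))

For T(n) = 23T(n/6) + O(n^1): log_6(23) = 1.7500. This is Case 1 of the Master Theorem (c < log_b(a), work dominated by leaves), giving O(n^(log_6 23)).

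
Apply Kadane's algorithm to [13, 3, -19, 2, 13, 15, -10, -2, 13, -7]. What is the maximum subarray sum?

Using Kadane's algorithm on [13, 3, -19, 2, 13, 15, -10, -2, 13, -7]:

Scanning through the array:
Position 1 (value 3): max_ending_here = 16, max_so_far = 16
Position 2 (value -19): max_ending_here = -3, max_so_far = 16
Position 3 (value 2): max_ending_here = 2, max_so_far = 16
Position 4 (value 13): max_ending_here = 15, max_so_far = 16
Position 5 (value 15): max_ending_here = 30, max_so_far = 30
Position 6 (value -10): max_ending_here = 20, max_so_far = 30
Position 7 (value -2): max_ending_here = 18, max_so_far = 30
Position 8 (value 13): max_ending_here = 31, max_so_far = 31
Position 9 (value -7): max_ending_here = 24, max_so_far = 31

Maximum subarray: [2, 13, 15, -10, -2, 13]
Maximum sum: 31

The maximum subarray is [2, 13, 15, -10, -2, 13] with sum 31. This subarray runs from index 3 to index 8.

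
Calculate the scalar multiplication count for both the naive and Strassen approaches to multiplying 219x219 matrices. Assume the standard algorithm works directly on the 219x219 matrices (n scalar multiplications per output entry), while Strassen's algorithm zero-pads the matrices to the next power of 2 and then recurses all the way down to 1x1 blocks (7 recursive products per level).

Matrix multiplication for 219x219 matrices:

Strassen's algorithm requires power-of-2 dimensions. Pad 219x219 to 256x256 (next power of 2).

Standard algorithm: 219^3 = 10503459 multiplications
Strassen's algorithm: 7^(log2(256)) = 7^8 = 5764801 multiplications
Savings: 10503459 - 5764801 = 4738658 multiplications

Standard: 10503459 multiplications (219^3). Strassen: 5764801 multiplications (7^8, after padding to 256x256). Strassen reduces 8 recursive multiplications to 7 at each level.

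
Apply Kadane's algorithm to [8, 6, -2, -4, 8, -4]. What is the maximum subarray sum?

Using Kadane's algorithm on [8, 6, -2, -4, 8, -4]:

Scanning through the array:
Position 1 (value 6): max_ending_here = 14, max_so_far = 14
Position 2 (value -2): max_ending_here = 12, max_so_far = 14
Position 3 (value -4): max_ending_here = 8, max_so_far = 14
Position 4 (value 8): max_ending_here = 16, max_so_far = 16
Position 5 (value -4): max_ending_here = 12, max_so_far = 16

Maximum subarray: [8, 6, -2, -4, 8]
Maximum sum: 16

The maximum subarray is [8, 6, -2, -4, 8] with sum 16. This subarray runs from index 0 to index 4.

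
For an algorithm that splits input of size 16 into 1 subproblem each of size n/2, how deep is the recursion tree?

For divide and conquer with division factor 2:

Problem sizes at each level:
Level 0: 16
Level 1: 8
Level 2: 4
Level 3: 2
Level 4: 1

The root is level 0 and the size-1 base case is level 4 (the tree spans levels 0 through 4, i.e. 5 levels counting the root), so the depth is the number of divisions: log_2(16) = 4

The recursion tree depth is log_2(16) = 4. At each level, the problem size is divided by 2, so it takes 4 divisions to reduce to a base case of size 1. The algorithm makes 1 recursive call at each level.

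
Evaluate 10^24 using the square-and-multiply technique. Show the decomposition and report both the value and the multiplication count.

Computing 10^24 by squaring (build up from 10^1; each line after the first costs one multiplication):

10^1 = 10
10^2 = (10^1)^2 = 10^2 = 100
10^3 = 10 * 10^2 = 10 * 100 = 1000
10^6 = (10^3)^2 = 1000^2 = 1000000
10^12 = (10^6)^2 = 1000000^2 = 1000000000000
10^24 = (10^12)^2 = 1000000000000^2 = 1000000000000000000000000

Result: 1000000000000000000000000
Multiplications needed: 5 (5 lines after 10^1)

10^24 = 1000000000000000000000000. Using exponentiation by squaring, this requires 5 multiplications. The key idea: if the exponent is even, square the half-power; if odd, multiply by the base once.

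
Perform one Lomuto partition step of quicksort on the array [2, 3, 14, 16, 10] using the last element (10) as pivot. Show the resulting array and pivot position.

Lomuto partition with pivot = 10:

Initial array: [2, 3, 14, 16, 10]

arr[0]=2 <= 10: swap with position 0, array becomes [2, 3, 14, 16, 10]
arr[1]=3 <= 10: swap with position 1, array becomes [2, 3, 14, 16, 10]
arr[2]=14 > 10: no swap
arr[3]=16 > 10: no swap

Place pivot at position 2: [2, 3, 10, 16, 14]
Pivot position: 2

After partitioning with pivot 10, the array becomes [2, 3, 10, 16, 14]. The pivot is placed at index 2. All elements to the left of the pivot are <= 10, and all elements to the right are > 10.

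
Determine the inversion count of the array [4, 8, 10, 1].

Finding inversions in [4, 8, 10, 1]:

(0, 3): arr[0]=4 > arr[3]=1
(1, 3): arr[1]=8 > arr[3]=1
(2, 3): arr[2]=10 > arr[3]=1

Total inversions: 3

The array has 3 inversion(s): (0,3), (1,3), (2,3). Each pair (i,j) satisfies i < j and arr[i] > arr[j].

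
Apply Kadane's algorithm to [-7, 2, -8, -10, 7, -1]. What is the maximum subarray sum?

Using Kadane's algorithm on [-7, 2, -8, -10, 7, -1]:

Scanning through the array:
Position 1 (value 2): max_ending_here = 2, max_so_far = 2
Position 2 (value -8): max_ending_here = -6, max_so_far = 2
Position 3 (value -10): max_ending_here = -10, max_so_far = 2
Position 4 (value 7): max_ending_here = 7, max_so_far = 7
Position 5 (value -1): max_ending_here = 6, max_so_far = 7

Maximum subarray: [7]
Maximum sum: 7

The maximum subarray is [7] with sum 7. This subarray runs from index 4 to index 4.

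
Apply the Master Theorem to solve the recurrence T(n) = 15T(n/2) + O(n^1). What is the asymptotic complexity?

Master Theorem for T(n) = 15T(n/2) + O(n^1):

a = 15, b = 2, c = 1
log_b(a) = log_2(15) = 3.9069

Case 1: c = 1 < log_2(15) = 3.9069
T(n) = O(n^(log_2 15))

For T(n) = 15T(n/2) + O(n^1): log_2(15) = 3.9069. This is Case 1 of the Master Theorem (c < log_b(a), work dominated by leaves), giving O(n^(log_2 15)).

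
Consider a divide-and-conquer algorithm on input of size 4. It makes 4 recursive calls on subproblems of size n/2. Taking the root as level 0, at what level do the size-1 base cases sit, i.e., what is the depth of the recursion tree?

For divide and conquer with division factor 2:

Problem sizes at each level:
Level 0: 4
Level 1: 2
Level 2: 1

The root is level 0 and the size-1 base case is level 2 (the tree spans levels 0 through 2, i.e. 3 levels counting the root), so the depth is the number of divisions: log_2(4) = 2

The recursion tree depth is log_2(4) = 2. At each level, the problem size is divided by 2, so it takes 2 divisions to reduce to a base case of size 1. The algorithm makes 4 recursive calls at each level.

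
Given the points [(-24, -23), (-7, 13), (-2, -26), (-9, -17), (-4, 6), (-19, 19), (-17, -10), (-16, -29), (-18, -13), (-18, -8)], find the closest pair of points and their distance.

Computing all pairwise distances among 10 points:

d((-24, -23), (-7, 13)) = 39.8121
d((-24, -23), (-2, -26)) = 22.2036
d((-24, -23), (-9, -17)) = 16.1555
d((-24, -23), (-4, 6)) = 35.2278
d((-24, -23), (-19, 19)) = 42.2966
d((-24, -23), (-17, -10)) = 14.7648
d((-24, -23), (-16, -29)) = 10.0
d((-24, -23), (-18, -13)) = 11.6619
d((-24, -23), (-18, -8)) = 16.1555
d((-7, 13), (-2, -26)) = 39.3192
d((-7, 13), (-9, -17)) = 30.0666
d((-7, 13), (-4, 6)) = 7.6158
d((-7, 13), (-19, 19)) = 13.4164
d((-7, 13), (-17, -10)) = 25.0799
d((-7, 13), (-16, -29)) = 42.9535
d((-7, 13), (-18, -13)) = 28.2312
d((-7, 13), (-18, -8)) = 23.7065
d((-2, -26), (-9, -17)) = 11.4018
d((-2, -26), (-4, 6)) = 32.0624
d((-2, -26), (-19, 19)) = 48.1041
d((-2, -26), (-17, -10)) = 21.9317
d((-2, -26), (-16, -29)) = 14.3178
d((-2, -26), (-18, -13)) = 20.6155
d((-2, -26), (-18, -8)) = 24.0832
d((-9, -17), (-4, 6)) = 23.5372
d((-9, -17), (-19, 19)) = 37.3631
d((-9, -17), (-17, -10)) = 10.6301
d((-9, -17), (-16, -29)) = 13.8924
d((-9, -17), (-18, -13)) = 9.8489
d((-9, -17), (-18, -8)) = 12.7279
d((-4, 6), (-19, 19)) = 19.8494
d((-4, 6), (-17, -10)) = 20.6155
d((-4, 6), (-16, -29)) = 37.0
d((-4, 6), (-18, -13)) = 23.6008
d((-4, 6), (-18, -8)) = 19.799
d((-19, 19), (-17, -10)) = 29.0689
d((-19, 19), (-16, -29)) = 48.0937
d((-19, 19), (-18, -13)) = 32.0156
d((-19, 19), (-18, -8)) = 27.0185
d((-17, -10), (-16, -29)) = 19.0263
d((-17, -10), (-18, -13)) = 3.1623
d((-17, -10), (-18, -8)) = 2.2361 <-- minimum
d((-16, -29), (-18, -13)) = 16.1245
d((-16, -29), (-18, -8)) = 21.095
d((-18, -13), (-18, -8)) = 5.0

Closest pair: (-17, -10) and (-18, -8) with distance 2.2361

The closest pair is (-17, -10) and (-18, -8) with Euclidean distance 2.2361. For 10 points, brute-force pairwise comparison is shown above. For large n, the divide-and-conquer algorithm (sort by x, recurse on halves, check the dividing strip) achieves O(n log n).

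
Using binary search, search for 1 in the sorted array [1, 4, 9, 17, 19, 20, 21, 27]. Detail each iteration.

Binary search for 1 in [1, 4, 9, 17, 19, 20, 21, 27]:

lo=0, hi=7, mid=3, arr[mid]=17 -> 17 > 1, search left half
lo=0, hi=2, mid=1, arr[mid]=4 -> 4 > 1, search left half
lo=0, hi=0, mid=0, arr[mid]=1 -> Found target at index 0!

Binary search finds 1 at index 0 after 3 comparisons. The search repeatedly halves the search space by comparing with the middle element.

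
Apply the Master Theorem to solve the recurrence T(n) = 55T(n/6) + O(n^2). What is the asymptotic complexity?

Master Theorem for T(n) = 55T(n/6) + O(n^2):

a = 55, b = 6, c = 2
log_b(a) = log_6(55) = 2.2365

Case 1: c = 2 < log_6(55) = 2.2365
T(n) = O(n^(log_6 55))

For T(n) = 55T(n/6) + O(n^2): log_6(55) = 2.2365. This is Case 1 of the Master Theorem (c < log_b(a), work dominated by leaves), giving O(n^(log_6 55)).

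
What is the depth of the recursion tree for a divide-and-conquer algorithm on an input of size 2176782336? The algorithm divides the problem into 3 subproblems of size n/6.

For divide and conquer with division factor 6:

Problem sizes at each level:
Level 0: 2176782336
Level 1: 362797056
Level 2: 60466176
Level 3: 10077696
Level 4: 1679616
Level 5: 279936
Level 6: 46656
Level 7: 7776
Level 8: 1296
Level 9: 216
Level 10: 36
Level 11: 6
Level 12: 1

The root is level 0 and the size-1 base case is level 12 (the tree spans levels 0 through 12, i.e. 13 levels counting the root), so the depth is the number of divisions: log_6(2176782336) = 12

The recursion tree depth is log_6(2176782336) = 12. At each level, the problem size is divided by 6, so it takes 12 divisions to reduce to a base case of size 1. The algorithm makes 3 recursive calls at each level.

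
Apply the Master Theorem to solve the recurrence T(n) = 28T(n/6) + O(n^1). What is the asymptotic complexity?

Master Theorem for T(n) = 28T(n/6) + O(n^1):

a = 28, b = 6, c = 1
log_b(a) = log_6(28) = 1.8597

Case 1: c = 1 < log_6(28) = 1.8597
T(n) = O(n^(log_6 28))

For T(n) = 28T(n/6) + O(n^1): log_6(28) = 1.8597. This is Case 1 of the Master Theorem (c < log_b(a), work dominated by leaves), giving O(n^(log_6 28)).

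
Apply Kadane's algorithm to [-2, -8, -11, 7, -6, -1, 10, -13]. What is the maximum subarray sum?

Using Kadane's algorithm on [-2, -8, -11, 7, -6, -1, 10, -13]:

Scanning through the array:
Position 1 (value -8): max_ending_here = -8, max_so_far = -2
Position 2 (value -11): max_ending_here = -11, max_so_far = -2
Position 3 (value 7): max_ending_here = 7, max_so_far = 7
Position 4 (value -6): max_ending_here = 1, max_so_far = 7
Position 5 (value -1): max_ending_here = 0, max_so_far = 7
Position 6 (value 10): max_ending_here = 10, max_so_far = 10
Position 7 (value -13): max_ending_here = -3, max_so_far = 10

Maximum subarray: [7, -6, -1, 10]
Maximum sum: 10

The maximum subarray is [7, -6, -1, 10] with sum 10. This subarray runs from index 3 to index 6.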